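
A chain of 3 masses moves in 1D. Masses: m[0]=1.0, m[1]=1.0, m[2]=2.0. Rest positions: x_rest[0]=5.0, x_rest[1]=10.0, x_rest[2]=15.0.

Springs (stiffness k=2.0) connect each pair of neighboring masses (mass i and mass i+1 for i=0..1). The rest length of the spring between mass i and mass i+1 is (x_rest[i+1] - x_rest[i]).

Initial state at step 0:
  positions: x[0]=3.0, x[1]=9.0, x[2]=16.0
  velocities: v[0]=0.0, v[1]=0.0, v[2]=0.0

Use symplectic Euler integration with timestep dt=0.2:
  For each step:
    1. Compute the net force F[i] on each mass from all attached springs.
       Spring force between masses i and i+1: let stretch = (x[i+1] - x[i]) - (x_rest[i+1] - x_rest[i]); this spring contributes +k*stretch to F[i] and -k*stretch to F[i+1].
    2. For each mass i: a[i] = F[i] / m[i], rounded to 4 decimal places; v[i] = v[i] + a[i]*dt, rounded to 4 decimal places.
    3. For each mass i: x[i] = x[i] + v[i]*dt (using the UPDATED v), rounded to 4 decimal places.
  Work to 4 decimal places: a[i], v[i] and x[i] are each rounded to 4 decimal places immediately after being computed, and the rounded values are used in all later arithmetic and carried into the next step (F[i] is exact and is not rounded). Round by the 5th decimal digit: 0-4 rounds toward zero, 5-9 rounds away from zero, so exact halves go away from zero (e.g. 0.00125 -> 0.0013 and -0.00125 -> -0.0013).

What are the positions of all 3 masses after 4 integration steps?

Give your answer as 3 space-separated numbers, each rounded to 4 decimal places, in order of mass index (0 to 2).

Answer: 3.7931 9.6254 15.2907

Derivation:
Step 0: x=[3.0000 9.0000 16.0000] v=[0.0000 0.0000 0.0000]
Step 1: x=[3.0800 9.0800 15.9200] v=[0.4000 0.4000 -0.4000]
Step 2: x=[3.2400 9.2272 15.7664] v=[0.8000 0.7360 -0.7680]
Step 3: x=[3.4790 9.4186 15.5512] v=[1.1949 0.9568 -1.0758]
Step 4: x=[3.7931 9.6254 15.2907] v=[1.5707 1.0340 -1.3023]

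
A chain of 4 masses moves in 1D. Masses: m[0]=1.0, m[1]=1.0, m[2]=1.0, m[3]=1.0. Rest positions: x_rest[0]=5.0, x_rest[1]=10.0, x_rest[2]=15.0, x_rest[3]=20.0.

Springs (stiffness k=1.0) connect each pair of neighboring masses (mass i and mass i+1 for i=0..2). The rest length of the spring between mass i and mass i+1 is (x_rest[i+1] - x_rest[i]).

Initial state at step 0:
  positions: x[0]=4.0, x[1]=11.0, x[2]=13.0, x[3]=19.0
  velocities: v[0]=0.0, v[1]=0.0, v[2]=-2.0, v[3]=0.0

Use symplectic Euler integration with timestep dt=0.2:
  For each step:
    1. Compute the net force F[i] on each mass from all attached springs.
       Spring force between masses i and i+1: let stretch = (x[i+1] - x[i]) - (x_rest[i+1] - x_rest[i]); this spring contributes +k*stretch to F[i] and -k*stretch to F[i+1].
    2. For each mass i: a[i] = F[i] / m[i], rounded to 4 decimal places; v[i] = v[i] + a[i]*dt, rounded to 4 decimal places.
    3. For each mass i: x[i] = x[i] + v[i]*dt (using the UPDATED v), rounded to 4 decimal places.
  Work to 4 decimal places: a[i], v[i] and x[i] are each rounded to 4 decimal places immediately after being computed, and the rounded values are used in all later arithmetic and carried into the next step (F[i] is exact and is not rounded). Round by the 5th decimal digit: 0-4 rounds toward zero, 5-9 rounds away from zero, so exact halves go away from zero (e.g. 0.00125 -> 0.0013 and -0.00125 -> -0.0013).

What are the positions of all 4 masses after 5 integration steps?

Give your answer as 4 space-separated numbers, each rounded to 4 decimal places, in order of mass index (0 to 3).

Step 0: x=[4.0000 11.0000 13.0000 19.0000] v=[0.0000 0.0000 -2.0000 0.0000]
Step 1: x=[4.0800 10.8000 12.7600 18.9600] v=[0.4000 -1.0000 -1.2000 -0.2000]
Step 2: x=[4.2288 10.4096 12.6896 18.8720] v=[0.7440 -1.9520 -0.3520 -0.4400]
Step 3: x=[4.4248 9.8632 12.7753 18.7367] v=[0.9802 -2.7322 0.4285 -0.6765]
Step 4: x=[4.6384 9.2157 12.9830 18.5629] v=[1.0679 -3.2375 1.0384 -0.8688]
Step 5: x=[4.8351 8.5358 13.2632 18.3659] v=[0.9834 -3.3995 1.4009 -0.9848]

Answer: 4.8351 8.5358 13.2632 18.3659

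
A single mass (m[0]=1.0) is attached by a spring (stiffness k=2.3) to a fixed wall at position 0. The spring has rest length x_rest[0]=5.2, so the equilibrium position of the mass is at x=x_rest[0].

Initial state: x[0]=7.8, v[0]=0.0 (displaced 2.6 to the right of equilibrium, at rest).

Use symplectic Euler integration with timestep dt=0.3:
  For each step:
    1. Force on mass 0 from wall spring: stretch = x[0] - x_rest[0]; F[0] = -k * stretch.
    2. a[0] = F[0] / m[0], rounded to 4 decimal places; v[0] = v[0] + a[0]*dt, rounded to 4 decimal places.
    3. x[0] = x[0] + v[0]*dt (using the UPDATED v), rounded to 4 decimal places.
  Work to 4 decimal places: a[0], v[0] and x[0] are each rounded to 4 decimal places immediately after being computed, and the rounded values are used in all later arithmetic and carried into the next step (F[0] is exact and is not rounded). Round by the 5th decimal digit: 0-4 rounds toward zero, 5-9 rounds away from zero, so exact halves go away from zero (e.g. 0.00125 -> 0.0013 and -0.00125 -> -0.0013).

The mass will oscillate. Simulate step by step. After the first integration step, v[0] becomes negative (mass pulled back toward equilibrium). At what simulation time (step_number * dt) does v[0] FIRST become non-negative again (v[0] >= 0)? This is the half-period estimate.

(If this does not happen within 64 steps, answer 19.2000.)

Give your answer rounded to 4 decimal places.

Step 0: x=[7.8000] v=[0.0000]
Step 1: x=[7.2618] v=[-1.7940]
Step 2: x=[6.2968] v=[-3.2166]
Step 3: x=[5.1048] v=[-3.9734]
Step 4: x=[3.9325] v=[-3.9077]
Step 5: x=[3.0226] v=[-3.0331]
Step 6: x=[2.5634] v=[-1.5307]
Step 7: x=[2.6500] v=[0.2886]
First v>=0 after going negative at step 7, time=2.1000

Answer: 2.1000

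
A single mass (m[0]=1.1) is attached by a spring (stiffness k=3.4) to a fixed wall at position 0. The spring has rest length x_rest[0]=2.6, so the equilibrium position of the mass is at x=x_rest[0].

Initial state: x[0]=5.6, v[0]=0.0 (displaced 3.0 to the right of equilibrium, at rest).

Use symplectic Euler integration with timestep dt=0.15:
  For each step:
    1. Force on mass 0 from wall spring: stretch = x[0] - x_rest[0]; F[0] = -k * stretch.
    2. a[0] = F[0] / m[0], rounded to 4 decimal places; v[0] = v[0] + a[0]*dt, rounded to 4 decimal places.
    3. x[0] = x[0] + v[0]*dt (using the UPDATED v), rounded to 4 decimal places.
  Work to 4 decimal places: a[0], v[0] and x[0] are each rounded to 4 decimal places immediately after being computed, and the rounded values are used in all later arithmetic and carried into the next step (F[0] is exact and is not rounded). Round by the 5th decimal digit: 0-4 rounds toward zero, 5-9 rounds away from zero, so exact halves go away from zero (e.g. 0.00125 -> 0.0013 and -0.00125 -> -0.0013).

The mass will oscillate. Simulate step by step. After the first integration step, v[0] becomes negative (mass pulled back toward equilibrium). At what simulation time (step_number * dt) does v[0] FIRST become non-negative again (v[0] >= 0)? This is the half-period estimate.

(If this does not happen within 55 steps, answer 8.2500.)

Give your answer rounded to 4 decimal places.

Answer: 1.8000

Derivation:
Step 0: x=[5.6000] v=[0.0000]
Step 1: x=[5.3914] v=[-1.3909]
Step 2: x=[4.9886] v=[-2.6851]
Step 3: x=[4.4197] v=[-3.7925]
Step 4: x=[3.7243] v=[-4.6362]
Step 5: x=[2.9507] v=[-5.1575]
Step 6: x=[2.1527] v=[-5.3201]
Step 7: x=[1.3858] v=[-5.1127]
Step 8: x=[0.7033] v=[-4.5498]
Step 9: x=[0.1527] v=[-3.6704]
Step 10: x=[-0.2277] v=[-2.5357]
Step 11: x=[-0.4114] v=[-1.2247]
Step 12: x=[-0.3857] v=[0.1715]
First v>=0 after going negative at step 12, time=1.8000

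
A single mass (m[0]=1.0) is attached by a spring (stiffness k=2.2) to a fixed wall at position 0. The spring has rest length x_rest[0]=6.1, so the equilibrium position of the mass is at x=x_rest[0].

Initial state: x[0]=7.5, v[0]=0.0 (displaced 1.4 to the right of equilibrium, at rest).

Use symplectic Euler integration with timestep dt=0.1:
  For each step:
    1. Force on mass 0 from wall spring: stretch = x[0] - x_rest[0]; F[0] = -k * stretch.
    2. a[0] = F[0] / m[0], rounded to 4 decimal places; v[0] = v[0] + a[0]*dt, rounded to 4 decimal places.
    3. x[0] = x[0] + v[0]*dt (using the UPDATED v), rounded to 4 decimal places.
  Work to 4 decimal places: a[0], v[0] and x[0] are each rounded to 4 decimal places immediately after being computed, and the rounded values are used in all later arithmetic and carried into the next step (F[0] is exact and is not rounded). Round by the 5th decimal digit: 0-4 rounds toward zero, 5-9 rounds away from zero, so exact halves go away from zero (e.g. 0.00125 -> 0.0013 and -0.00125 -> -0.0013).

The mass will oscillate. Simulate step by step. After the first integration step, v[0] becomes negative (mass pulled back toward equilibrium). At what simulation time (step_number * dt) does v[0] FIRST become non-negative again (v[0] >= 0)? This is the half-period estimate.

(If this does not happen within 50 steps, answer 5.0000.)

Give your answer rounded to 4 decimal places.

Answer: 2.2000

Derivation:
Step 0: x=[7.5000] v=[0.0000]
Step 1: x=[7.4692] v=[-0.3080]
Step 2: x=[7.4083] v=[-0.6092]
Step 3: x=[7.3186] v=[-0.8970]
Step 4: x=[7.2021] v=[-1.1651]
Step 5: x=[7.0613] v=[-1.4076]
Step 6: x=[6.8994] v=[-1.6191]
Step 7: x=[6.7199] v=[-1.7950]
Step 8: x=[6.5268] v=[-1.9314]
Step 9: x=[6.3243] v=[-2.0253]
Step 10: x=[6.1168] v=[-2.0747]
Step 11: x=[5.9090] v=[-2.0784]
Step 12: x=[5.7054] v=[-2.0364]
Step 13: x=[5.5104] v=[-1.9496]
Step 14: x=[5.3284] v=[-1.8199]
Step 15: x=[5.1634] v=[-1.6502]
Step 16: x=[5.0190] v=[-1.4442]
Step 17: x=[4.8984] v=[-1.2064]
Step 18: x=[4.8042] v=[-0.9421]
Step 19: x=[4.7385] v=[-0.6570]
Step 20: x=[4.7028] v=[-0.3575]
Step 21: x=[4.6978] v=[-0.0501]
Step 22: x=[4.7236] v=[0.2584]
First v>=0 after going negative at step 22, time=2.2000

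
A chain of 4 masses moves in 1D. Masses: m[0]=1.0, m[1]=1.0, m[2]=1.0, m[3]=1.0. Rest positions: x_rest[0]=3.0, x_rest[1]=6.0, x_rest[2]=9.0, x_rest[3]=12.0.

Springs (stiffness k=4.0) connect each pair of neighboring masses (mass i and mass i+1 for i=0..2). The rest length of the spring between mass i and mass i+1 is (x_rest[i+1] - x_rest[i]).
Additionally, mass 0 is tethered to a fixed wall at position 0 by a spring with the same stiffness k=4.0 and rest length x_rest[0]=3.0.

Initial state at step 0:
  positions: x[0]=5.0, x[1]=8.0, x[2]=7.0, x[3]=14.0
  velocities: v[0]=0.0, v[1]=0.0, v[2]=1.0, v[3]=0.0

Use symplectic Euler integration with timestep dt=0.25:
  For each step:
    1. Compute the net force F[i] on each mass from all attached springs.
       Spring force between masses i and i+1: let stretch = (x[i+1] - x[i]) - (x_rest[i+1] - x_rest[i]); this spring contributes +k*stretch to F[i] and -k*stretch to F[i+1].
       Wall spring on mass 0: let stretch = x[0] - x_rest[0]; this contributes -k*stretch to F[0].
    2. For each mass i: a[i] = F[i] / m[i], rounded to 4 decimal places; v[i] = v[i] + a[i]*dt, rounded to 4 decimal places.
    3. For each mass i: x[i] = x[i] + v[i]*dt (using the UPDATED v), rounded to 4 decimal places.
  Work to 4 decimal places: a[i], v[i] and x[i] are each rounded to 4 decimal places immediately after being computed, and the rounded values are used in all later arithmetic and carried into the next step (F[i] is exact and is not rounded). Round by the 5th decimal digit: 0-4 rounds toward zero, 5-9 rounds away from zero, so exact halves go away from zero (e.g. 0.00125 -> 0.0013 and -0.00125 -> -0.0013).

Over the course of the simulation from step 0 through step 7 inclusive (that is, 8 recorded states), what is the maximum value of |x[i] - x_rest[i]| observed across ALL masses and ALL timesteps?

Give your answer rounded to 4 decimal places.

Step 0: x=[5.0000 8.0000 7.0000 14.0000] v=[0.0000 0.0000 1.0000 0.0000]
Step 1: x=[4.5000 7.0000 9.2500 13.0000] v=[-2.0000 -4.0000 9.0000 -4.0000]
Step 2: x=[3.5000 5.9375 11.8750 11.8125] v=[-4.0000 -4.2500 10.5000 -4.7500]
Step 3: x=[2.2344 5.7500 13.0000 11.3906] v=[-5.0625 -0.7500 4.5000 -1.6875]
Step 4: x=[1.2891 6.4961 11.9102 12.1211] v=[-3.7813 2.9844 -4.3594 2.9219]
Step 5: x=[1.3233 7.2940 9.5196 13.5489] v=[0.1366 3.1915 -9.5626 5.7110]
Step 6: x=[2.5193 7.1556 7.5799 14.7193] v=[4.7840 -0.5536 -7.7589 4.6817]
Step 7: x=[4.2446 5.9642 7.3190 14.8549] v=[6.9010 -4.7656 -1.0438 0.5423]
Max displacement = 4.0000

Answer: 4.0000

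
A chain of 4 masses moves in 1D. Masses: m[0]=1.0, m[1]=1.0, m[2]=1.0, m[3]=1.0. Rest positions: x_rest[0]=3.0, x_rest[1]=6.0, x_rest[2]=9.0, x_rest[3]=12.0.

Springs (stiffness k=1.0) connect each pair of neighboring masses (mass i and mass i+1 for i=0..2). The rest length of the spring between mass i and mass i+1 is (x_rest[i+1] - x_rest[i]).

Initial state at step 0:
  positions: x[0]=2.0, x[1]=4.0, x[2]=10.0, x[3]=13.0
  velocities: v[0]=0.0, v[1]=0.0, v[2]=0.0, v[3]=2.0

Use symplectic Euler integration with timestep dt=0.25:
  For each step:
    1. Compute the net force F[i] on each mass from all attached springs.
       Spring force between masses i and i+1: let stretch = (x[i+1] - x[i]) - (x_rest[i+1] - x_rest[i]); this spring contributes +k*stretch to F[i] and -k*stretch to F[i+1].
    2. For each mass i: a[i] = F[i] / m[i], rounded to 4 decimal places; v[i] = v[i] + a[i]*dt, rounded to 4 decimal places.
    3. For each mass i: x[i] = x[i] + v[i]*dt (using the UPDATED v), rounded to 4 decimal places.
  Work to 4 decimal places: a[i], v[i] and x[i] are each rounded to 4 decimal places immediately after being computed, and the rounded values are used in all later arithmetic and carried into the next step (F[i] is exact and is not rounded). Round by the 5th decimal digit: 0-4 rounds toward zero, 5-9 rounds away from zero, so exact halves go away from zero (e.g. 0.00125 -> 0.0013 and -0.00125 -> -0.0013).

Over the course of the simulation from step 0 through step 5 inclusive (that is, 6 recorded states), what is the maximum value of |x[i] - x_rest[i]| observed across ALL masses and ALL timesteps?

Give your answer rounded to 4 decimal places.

Step 0: x=[2.0000 4.0000 10.0000 13.0000] v=[0.0000 0.0000 0.0000 2.0000]
Step 1: x=[1.9375 4.2500 9.8125 13.5000] v=[-0.2500 1.0000 -0.7500 2.0000]
Step 2: x=[1.8320 4.7031 9.5078 13.9570] v=[-0.4219 1.8125 -1.2188 1.8281]
Step 3: x=[1.7185 5.2771 9.1809 14.3235] v=[-0.4541 2.2959 -1.3077 1.4658]
Step 4: x=[1.6399 5.8727 8.9314 14.5561] v=[-0.3145 2.3822 -0.9980 0.9302]
Step 5: x=[1.6383 6.3949 8.8423 14.6246] v=[-0.0063 2.0887 -0.3565 0.2740]
Max displacement = 2.6246

Answer: 2.6246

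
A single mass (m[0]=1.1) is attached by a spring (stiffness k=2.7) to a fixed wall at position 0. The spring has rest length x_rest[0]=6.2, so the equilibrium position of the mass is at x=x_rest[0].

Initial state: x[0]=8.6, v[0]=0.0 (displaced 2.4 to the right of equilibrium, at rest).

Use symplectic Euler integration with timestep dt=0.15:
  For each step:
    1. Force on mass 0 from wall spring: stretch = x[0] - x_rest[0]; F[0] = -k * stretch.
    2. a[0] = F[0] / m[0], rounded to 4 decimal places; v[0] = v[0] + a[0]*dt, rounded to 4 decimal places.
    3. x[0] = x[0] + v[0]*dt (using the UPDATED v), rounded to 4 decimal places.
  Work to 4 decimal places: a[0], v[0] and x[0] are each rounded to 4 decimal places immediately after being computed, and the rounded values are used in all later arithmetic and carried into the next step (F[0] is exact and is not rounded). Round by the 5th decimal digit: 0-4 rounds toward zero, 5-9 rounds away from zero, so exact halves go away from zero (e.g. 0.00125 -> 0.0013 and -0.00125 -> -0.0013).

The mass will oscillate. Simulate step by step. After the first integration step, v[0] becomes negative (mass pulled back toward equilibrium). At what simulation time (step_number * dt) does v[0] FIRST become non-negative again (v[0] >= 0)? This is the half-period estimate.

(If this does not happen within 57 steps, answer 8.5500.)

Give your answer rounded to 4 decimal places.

Step 0: x=[8.6000] v=[0.0000]
Step 1: x=[8.4675] v=[-0.8836]
Step 2: x=[8.2097] v=[-1.7185]
Step 3: x=[7.8409] v=[-2.4584]
Step 4: x=[7.3815] v=[-3.0626]
Step 5: x=[6.8569] v=[-3.4976]
Step 6: x=[6.2960] v=[-3.7395]
Step 7: x=[5.7298] v=[-3.7748]
Step 8: x=[5.1895] v=[-3.6017]
Step 9: x=[4.7050] v=[-3.2297]
Step 10: x=[4.3031] v=[-2.6793]
Step 11: x=[4.0060] v=[-1.9809]
Step 12: x=[3.8300] v=[-1.1731]
Step 13: x=[3.7849] v=[-0.3005]
Step 14: x=[3.8732] v=[0.5887]
First v>=0 after going negative at step 14, time=2.1000

Answer: 2.1000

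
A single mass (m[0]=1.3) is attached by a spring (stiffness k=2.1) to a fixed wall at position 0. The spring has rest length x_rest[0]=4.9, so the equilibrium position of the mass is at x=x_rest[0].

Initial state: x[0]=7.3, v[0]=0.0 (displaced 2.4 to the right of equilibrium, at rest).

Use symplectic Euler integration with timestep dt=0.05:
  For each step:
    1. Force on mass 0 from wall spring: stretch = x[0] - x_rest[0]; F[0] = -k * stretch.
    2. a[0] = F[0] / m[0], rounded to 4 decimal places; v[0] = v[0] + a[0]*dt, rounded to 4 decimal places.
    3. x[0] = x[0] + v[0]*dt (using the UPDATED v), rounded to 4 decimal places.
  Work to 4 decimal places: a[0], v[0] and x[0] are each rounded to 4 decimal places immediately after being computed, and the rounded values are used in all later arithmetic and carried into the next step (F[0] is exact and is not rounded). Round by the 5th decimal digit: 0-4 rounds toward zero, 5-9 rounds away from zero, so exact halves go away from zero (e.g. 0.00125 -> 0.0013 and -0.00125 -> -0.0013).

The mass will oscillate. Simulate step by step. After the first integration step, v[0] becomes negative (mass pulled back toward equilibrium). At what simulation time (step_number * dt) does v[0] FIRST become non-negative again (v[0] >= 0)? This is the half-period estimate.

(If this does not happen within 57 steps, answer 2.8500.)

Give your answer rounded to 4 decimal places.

Step 0: x=[7.3000] v=[0.0000]
Step 1: x=[7.2903] v=[-0.1938]
Step 2: x=[7.2710] v=[-0.3869]
Step 3: x=[7.2421] v=[-0.5784]
Step 4: x=[7.2037] v=[-0.7676]
Step 5: x=[7.1560] v=[-0.9537]
Step 6: x=[7.0992] v=[-1.1359]
Step 7: x=[7.0335] v=[-1.3135]
Step 8: x=[6.9592] v=[-1.4858]
Step 9: x=[6.8766] v=[-1.6521]
Step 10: x=[6.7860] v=[-1.8118]
Step 11: x=[6.6878] v=[-1.9641]
Step 12: x=[6.5824] v=[-2.1085]
Step 13: x=[6.4702] v=[-2.2444]
Step 14: x=[6.3516] v=[-2.3712]
Step 15: x=[6.2272] v=[-2.4884]
Step 16: x=[6.0974] v=[-2.5956]
Step 17: x=[5.9628] v=[-2.6923]
Step 18: x=[5.8239] v=[-2.7781]
Step 19: x=[5.6813] v=[-2.8527]
Step 20: x=[5.5355] v=[-2.9158]
Step 21: x=[5.3871] v=[-2.9671]
Step 22: x=[5.2368] v=[-3.0064]
Step 23: x=[5.0851] v=[-3.0336]
Step 24: x=[4.9327] v=[-3.0486]
Step 25: x=[4.7801] v=[-3.0512]
Step 26: x=[4.6280] v=[-3.0415]
Step 27: x=[4.4770] v=[-3.0195]
Step 28: x=[4.3277] v=[-2.9853]
Step 29: x=[4.1807] v=[-2.9391]
Step 30: x=[4.0367] v=[-2.8810]
Step 31: x=[3.8961] v=[-2.8113]
Step 32: x=[3.7596] v=[-2.7302]
Step 33: x=[3.6277] v=[-2.6381]
Step 34: x=[3.5009] v=[-2.5353]
Step 35: x=[3.3798] v=[-2.4223]
Step 36: x=[3.2648] v=[-2.2995]
Step 37: x=[3.1564] v=[-2.1674]
Step 38: x=[3.0551] v=[-2.0266]
Step 39: x=[2.9612] v=[-1.8776]
Step 40: x=[2.8752] v=[-1.7210]
Step 41: x=[2.7973] v=[-1.5575]
Step 42: x=[2.7279] v=[-1.3877]
Step 43: x=[2.6673] v=[-1.2123]
Step 44: x=[2.6157] v=[-1.0320]
Step 45: x=[2.5733] v=[-0.8475]
Step 46: x=[2.5403] v=[-0.6596]
Step 47: x=[2.5169] v=[-0.4690]
Step 48: x=[2.5031] v=[-0.2765]
Step 49: x=[2.4990] v=[-0.0829]
Step 50: x=[2.5046] v=[0.1110]
First v>=0 after going negative at step 50, time=2.5000

Answer: 2.5000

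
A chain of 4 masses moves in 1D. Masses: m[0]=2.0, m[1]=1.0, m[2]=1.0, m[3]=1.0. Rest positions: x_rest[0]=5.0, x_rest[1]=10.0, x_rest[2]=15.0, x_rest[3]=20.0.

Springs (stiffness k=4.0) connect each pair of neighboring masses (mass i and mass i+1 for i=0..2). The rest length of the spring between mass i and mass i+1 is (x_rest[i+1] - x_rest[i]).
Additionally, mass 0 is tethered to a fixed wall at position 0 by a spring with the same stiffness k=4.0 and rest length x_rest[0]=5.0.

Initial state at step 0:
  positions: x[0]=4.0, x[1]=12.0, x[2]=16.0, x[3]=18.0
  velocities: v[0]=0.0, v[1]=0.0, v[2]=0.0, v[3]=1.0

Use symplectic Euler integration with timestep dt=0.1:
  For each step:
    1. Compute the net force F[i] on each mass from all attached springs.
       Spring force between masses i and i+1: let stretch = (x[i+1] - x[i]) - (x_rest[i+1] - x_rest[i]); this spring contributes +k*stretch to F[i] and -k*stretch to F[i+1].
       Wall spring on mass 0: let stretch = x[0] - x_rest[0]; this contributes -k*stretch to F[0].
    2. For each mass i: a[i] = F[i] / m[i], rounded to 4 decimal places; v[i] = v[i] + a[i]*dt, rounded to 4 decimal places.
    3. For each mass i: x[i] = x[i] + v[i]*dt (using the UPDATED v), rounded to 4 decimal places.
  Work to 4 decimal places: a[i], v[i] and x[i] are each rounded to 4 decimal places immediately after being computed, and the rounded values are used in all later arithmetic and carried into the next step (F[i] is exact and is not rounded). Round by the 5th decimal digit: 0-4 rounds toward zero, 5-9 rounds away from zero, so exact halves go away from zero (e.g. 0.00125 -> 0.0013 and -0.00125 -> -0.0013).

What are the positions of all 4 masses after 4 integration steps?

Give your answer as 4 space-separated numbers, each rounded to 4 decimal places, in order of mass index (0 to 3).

Step 0: x=[4.0000 12.0000 16.0000 18.0000] v=[0.0000 0.0000 0.0000 1.0000]
Step 1: x=[4.0800 11.8400 15.9200 18.2200] v=[0.8000 -1.6000 -0.8000 2.2000]
Step 2: x=[4.2336 11.5328 15.7688 18.5480] v=[1.5360 -3.0720 -1.5120 3.2800]
Step 3: x=[4.4485 11.1031 15.5593 18.9648] v=[2.1491 -4.2973 -2.0947 4.1683]
Step 4: x=[4.7075 10.5854 15.3078 19.4454] v=[2.5903 -5.1767 -2.5150 4.8061]

Answer: 4.7075 10.5854 15.3078 19.4454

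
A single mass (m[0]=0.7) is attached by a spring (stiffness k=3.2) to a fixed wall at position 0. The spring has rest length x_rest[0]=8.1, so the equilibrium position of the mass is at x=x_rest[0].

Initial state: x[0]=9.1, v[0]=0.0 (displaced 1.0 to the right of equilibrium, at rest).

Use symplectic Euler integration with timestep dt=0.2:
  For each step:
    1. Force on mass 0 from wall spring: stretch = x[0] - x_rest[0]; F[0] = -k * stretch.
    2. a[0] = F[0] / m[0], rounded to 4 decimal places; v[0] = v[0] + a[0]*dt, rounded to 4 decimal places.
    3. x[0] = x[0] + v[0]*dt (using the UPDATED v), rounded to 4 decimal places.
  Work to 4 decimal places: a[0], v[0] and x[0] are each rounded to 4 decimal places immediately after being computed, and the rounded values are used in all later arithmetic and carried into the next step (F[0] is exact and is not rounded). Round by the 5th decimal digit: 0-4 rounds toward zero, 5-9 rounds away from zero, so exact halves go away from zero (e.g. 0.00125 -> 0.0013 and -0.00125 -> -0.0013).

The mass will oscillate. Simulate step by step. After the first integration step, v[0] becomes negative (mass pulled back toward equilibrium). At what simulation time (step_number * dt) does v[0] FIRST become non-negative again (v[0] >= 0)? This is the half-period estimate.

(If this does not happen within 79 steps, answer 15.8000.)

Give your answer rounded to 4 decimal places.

Answer: 1.6000

Derivation:
Step 0: x=[9.1000] v=[0.0000]
Step 1: x=[8.9171] v=[-0.9143]
Step 2: x=[8.5848] v=[-1.6614]
Step 3: x=[8.1639] v=[-2.1046]
Step 4: x=[7.7313] v=[-2.1630]
Step 5: x=[7.3661] v=[-1.8259]
Step 6: x=[7.1351] v=[-1.1549]
Step 7: x=[7.0806] v=[-0.2727]
Step 8: x=[7.2125] v=[0.6593]
First v>=0 after going negative at step 8, time=1.6000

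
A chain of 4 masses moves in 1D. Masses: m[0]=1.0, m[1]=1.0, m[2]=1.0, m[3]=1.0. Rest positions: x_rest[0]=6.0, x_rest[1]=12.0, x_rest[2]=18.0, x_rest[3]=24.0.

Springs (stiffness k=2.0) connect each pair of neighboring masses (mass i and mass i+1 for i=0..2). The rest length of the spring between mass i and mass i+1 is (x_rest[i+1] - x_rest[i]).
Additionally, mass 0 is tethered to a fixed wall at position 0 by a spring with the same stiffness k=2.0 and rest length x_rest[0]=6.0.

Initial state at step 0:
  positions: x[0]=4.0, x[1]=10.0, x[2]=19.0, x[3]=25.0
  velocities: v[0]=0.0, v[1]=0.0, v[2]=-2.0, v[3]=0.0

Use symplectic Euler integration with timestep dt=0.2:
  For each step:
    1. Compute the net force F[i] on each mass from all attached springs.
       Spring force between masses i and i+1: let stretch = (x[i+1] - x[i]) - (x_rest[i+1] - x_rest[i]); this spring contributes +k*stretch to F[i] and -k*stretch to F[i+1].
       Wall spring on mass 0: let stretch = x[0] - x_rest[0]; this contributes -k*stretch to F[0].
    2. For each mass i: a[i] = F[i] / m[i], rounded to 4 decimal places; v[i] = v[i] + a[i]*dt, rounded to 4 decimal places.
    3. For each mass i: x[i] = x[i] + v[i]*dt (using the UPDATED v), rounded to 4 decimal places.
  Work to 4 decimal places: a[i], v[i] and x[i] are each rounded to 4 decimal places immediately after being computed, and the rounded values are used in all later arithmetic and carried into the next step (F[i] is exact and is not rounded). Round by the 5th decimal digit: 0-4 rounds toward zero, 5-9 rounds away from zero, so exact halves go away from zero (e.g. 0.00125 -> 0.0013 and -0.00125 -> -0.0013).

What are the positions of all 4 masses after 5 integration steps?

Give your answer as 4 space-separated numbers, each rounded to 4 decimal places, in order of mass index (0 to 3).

Answer: 6.0713 11.8713 16.0344 23.9927

Derivation:
Step 0: x=[4.0000 10.0000 19.0000 25.0000] v=[0.0000 0.0000 -2.0000 0.0000]
Step 1: x=[4.1600 10.2400 18.3600 25.0000] v=[0.8000 1.2000 -3.2000 0.0000]
Step 2: x=[4.4736 10.6432 17.6016 24.9488] v=[1.5680 2.0160 -3.7920 -0.2560]
Step 3: x=[4.9229 11.1095 16.8743 24.7898] v=[2.2464 2.3315 -3.6365 -0.7949]
Step 4: x=[5.4733 11.5421 16.3191 24.4776] v=[2.7519 2.1628 -2.7762 -1.5611]
Step 5: x=[6.0713 11.8713 16.0344 23.9927] v=[2.9901 1.6461 -1.4236 -2.4245]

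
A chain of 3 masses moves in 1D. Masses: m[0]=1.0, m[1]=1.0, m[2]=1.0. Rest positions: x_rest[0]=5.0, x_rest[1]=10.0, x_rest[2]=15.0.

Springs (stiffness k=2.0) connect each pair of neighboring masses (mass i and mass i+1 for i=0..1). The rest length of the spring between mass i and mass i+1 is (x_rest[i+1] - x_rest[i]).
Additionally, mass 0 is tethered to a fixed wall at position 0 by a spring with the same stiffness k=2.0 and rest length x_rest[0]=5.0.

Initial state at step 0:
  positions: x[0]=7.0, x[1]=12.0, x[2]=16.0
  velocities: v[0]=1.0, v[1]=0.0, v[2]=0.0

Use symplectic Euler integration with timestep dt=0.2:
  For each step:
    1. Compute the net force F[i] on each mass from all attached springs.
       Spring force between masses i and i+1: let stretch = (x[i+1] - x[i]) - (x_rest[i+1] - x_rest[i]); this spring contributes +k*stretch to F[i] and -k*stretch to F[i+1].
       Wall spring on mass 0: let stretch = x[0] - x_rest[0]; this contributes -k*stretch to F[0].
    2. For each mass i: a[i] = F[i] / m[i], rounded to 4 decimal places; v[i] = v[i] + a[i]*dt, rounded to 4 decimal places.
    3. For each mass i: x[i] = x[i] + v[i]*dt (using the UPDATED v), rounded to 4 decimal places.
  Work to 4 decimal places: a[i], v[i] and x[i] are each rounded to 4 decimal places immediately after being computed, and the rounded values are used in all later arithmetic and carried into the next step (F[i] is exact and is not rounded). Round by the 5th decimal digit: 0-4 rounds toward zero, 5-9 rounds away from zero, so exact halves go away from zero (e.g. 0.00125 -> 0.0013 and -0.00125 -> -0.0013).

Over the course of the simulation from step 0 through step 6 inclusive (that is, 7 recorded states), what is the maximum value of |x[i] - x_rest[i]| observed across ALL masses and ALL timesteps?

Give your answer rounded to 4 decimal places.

Step 0: x=[7.0000 12.0000 16.0000] v=[1.0000 0.0000 0.0000]
Step 1: x=[7.0400 11.9200 16.0800] v=[0.2000 -0.4000 0.4000]
Step 2: x=[6.9072 11.7824 16.2272] v=[-0.6640 -0.6880 0.7360]
Step 3: x=[6.6118 11.6104 16.4188] v=[-1.4768 -0.8602 0.9581]
Step 4: x=[6.1874 11.4231 16.6257] v=[-2.1221 -0.9363 1.0347]
Step 5: x=[5.6868 11.2332 16.8164] v=[-2.5028 -0.9495 0.9537]
Step 6: x=[5.1750 11.0462 16.9605] v=[-2.5590 -0.9348 0.7204]
Max displacement = 2.0400

Answer: 2.0400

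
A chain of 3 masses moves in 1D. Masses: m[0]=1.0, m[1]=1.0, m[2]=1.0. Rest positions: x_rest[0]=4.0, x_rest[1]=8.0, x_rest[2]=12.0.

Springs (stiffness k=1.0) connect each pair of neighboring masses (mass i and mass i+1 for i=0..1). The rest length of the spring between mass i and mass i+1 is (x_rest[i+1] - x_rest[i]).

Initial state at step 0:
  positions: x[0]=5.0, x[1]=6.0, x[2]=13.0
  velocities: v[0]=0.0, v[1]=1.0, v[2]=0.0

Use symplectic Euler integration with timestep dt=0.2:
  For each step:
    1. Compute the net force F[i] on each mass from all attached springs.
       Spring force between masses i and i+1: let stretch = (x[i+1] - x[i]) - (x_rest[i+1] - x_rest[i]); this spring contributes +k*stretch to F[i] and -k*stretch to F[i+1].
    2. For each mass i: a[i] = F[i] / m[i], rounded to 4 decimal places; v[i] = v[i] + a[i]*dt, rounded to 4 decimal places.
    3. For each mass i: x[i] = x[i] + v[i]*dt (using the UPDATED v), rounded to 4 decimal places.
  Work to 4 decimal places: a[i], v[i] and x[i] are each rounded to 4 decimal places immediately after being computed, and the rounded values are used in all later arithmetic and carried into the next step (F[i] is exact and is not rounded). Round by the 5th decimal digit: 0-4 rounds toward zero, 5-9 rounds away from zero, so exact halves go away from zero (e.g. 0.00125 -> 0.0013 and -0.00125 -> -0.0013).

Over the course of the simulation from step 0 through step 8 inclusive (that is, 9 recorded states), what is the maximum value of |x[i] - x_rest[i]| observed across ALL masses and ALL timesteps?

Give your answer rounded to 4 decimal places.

Answer: 2.6667

Derivation:
Step 0: x=[5.0000 6.0000 13.0000] v=[0.0000 1.0000 0.0000]
Step 1: x=[4.8800 6.4400 12.8800] v=[-0.6000 2.2000 -0.6000]
Step 2: x=[4.6624 7.0752 12.6624] v=[-1.0880 3.1760 -1.0880]
Step 3: x=[4.3813 7.8374 12.3813] v=[-1.4054 3.8109 -1.4054]
Step 4: x=[4.0785 8.6431 12.0785] v=[-1.5142 4.0285 -1.5142]
Step 5: x=[3.7982 9.4036 11.7982] v=[-1.4013 3.8027 -1.4013]
Step 6: x=[3.5822 10.0357 11.5822] v=[-1.0802 3.1605 -1.0802]
Step 7: x=[3.4643 10.4715 11.4643] v=[-0.5895 2.1791 -0.5895]
Step 8: x=[3.4667 10.6667 11.4667] v=[0.0119 0.9762 0.0119]
Max displacement = 2.6667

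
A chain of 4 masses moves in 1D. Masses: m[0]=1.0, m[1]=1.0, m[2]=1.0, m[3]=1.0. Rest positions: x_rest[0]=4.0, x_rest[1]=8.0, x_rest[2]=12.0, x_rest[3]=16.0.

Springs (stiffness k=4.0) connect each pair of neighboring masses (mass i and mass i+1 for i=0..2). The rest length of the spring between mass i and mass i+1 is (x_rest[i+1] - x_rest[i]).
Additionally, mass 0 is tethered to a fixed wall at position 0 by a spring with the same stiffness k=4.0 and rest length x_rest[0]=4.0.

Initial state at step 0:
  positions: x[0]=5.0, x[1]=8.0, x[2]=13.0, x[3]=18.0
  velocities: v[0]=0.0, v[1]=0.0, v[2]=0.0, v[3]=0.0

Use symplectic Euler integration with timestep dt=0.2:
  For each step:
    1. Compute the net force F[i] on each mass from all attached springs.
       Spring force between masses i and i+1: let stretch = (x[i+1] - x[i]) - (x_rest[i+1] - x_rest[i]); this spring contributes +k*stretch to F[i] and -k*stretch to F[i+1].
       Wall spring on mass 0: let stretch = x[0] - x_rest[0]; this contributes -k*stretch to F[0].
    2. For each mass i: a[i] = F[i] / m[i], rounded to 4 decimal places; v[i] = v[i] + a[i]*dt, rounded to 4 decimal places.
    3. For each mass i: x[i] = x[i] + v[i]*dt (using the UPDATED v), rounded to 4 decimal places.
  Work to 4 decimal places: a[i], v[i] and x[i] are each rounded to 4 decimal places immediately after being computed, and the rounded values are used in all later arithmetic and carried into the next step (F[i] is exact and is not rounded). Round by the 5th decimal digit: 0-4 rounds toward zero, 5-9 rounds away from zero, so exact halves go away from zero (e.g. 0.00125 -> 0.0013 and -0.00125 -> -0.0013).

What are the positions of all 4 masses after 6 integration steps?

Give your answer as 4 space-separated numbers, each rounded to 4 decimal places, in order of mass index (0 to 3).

Step 0: x=[5.0000 8.0000 13.0000 18.0000] v=[0.0000 0.0000 0.0000 0.0000]
Step 1: x=[4.6800 8.3200 13.0000 17.8400] v=[-1.6000 1.6000 0.0000 -0.8000]
Step 2: x=[4.1936 8.8064 13.0256 17.5456] v=[-2.4320 2.4320 0.1280 -1.4720]
Step 3: x=[3.7743 9.2298 13.0993 17.1680] v=[-2.0966 2.1171 0.3686 -1.8880]
Step 4: x=[3.6240 9.3995 13.2049 16.7794] v=[-0.7516 0.8483 0.5280 -1.9430]
Step 5: x=[3.8179 9.2539 13.2736 16.4589] v=[0.9696 -0.7278 0.3433 -1.6026]
Step 6: x=[4.2707 8.8817 13.2088 16.2687] v=[2.2641 -1.8608 -0.3242 -0.9508]

Answer: 4.2707 8.8817 13.2088 16.2687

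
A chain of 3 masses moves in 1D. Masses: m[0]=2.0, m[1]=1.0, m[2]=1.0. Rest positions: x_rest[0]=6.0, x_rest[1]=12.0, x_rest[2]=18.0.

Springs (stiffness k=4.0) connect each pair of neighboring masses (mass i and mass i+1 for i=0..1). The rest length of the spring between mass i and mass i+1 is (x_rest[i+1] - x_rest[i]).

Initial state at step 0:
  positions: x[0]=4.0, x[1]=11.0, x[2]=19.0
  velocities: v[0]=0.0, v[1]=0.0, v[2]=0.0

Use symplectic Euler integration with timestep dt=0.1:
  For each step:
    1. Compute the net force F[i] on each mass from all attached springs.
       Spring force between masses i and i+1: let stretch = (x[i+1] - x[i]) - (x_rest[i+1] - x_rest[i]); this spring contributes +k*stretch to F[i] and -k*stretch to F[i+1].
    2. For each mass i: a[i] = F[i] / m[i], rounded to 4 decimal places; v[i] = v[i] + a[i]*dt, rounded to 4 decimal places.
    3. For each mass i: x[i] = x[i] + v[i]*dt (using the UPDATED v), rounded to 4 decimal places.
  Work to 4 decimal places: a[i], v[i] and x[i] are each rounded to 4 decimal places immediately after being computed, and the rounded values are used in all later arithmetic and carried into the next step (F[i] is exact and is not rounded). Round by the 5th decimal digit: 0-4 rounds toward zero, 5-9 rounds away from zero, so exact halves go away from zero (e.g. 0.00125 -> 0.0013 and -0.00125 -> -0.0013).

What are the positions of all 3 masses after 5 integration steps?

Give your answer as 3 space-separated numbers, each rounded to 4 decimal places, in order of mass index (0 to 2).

Answer: 4.3108 11.4218 17.9567

Derivation:
Step 0: x=[4.0000 11.0000 19.0000] v=[0.0000 0.0000 0.0000]
Step 1: x=[4.0200 11.0400 18.9200] v=[0.2000 0.4000 -0.8000]
Step 2: x=[4.0604 11.1144 18.7648] v=[0.4040 0.7440 -1.5520]
Step 3: x=[4.1219 11.2127 18.5436] v=[0.6148 0.9826 -2.2122]
Step 4: x=[4.2052 11.3206 18.2691] v=[0.8330 1.0786 -2.7446]
Step 5: x=[4.3108 11.4218 17.9567] v=[1.0561 1.0118 -3.1240]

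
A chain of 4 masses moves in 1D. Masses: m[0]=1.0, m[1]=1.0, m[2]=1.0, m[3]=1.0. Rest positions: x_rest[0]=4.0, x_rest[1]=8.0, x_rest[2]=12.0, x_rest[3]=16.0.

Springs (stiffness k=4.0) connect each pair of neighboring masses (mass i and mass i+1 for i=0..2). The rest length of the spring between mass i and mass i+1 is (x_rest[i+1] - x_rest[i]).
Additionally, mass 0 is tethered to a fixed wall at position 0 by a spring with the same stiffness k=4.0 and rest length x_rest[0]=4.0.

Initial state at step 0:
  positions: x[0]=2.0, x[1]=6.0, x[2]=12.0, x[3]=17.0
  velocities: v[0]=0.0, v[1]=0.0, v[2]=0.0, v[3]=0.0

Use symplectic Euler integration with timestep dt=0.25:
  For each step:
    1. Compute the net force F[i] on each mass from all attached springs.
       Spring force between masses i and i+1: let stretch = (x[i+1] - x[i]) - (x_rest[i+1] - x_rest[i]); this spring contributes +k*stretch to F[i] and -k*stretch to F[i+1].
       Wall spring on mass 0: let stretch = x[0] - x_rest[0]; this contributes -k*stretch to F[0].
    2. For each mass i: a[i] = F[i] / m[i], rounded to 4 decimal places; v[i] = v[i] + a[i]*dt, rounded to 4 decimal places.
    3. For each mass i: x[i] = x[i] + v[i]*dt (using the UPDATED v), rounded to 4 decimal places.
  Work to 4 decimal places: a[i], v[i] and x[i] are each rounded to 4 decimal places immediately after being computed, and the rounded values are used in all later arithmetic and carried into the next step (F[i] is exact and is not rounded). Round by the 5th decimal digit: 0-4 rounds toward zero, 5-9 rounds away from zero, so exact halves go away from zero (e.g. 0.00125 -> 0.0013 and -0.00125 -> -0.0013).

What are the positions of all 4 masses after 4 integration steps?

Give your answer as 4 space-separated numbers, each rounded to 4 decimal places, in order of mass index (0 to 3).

Step 0: x=[2.0000 6.0000 12.0000 17.0000] v=[0.0000 0.0000 0.0000 0.0000]
Step 1: x=[2.5000 6.5000 11.7500 16.7500] v=[2.0000 2.0000 -1.0000 -1.0000]
Step 2: x=[3.3750 7.3125 11.4375 16.2500] v=[3.5000 3.2500 -1.2500 -2.0000]
Step 3: x=[4.3906 8.1719 11.2969 15.5469] v=[4.0625 3.4375 -0.5625 -2.8125]
Step 4: x=[5.2539 8.8672 11.4375 14.7813] v=[3.4532 2.7812 0.5625 -3.0625]

Answer: 5.2539 8.8672 11.4375 14.7813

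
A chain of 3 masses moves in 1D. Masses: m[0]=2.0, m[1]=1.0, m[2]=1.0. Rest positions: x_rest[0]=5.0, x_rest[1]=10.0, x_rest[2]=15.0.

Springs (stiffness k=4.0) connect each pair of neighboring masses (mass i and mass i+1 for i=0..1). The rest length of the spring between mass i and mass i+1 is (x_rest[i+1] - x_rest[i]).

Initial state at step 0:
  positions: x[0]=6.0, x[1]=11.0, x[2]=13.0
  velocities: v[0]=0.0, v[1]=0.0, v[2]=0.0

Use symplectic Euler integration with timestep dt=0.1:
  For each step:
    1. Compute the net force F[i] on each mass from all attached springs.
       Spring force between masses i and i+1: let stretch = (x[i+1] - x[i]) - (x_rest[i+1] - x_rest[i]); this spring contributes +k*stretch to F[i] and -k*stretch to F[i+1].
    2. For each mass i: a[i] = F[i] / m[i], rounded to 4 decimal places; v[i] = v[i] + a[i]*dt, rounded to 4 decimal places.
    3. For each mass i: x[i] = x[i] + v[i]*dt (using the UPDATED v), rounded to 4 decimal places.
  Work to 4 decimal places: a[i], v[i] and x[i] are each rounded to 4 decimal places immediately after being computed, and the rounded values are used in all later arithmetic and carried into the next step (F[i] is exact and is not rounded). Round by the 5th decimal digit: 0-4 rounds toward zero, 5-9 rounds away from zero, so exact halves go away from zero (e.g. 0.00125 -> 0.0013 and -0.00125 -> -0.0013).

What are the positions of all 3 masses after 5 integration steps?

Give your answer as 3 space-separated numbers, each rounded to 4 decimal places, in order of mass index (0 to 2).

Answer: 5.9251 9.6600 14.4900

Derivation:
Step 0: x=[6.0000 11.0000 13.0000] v=[0.0000 0.0000 0.0000]
Step 1: x=[6.0000 10.8800 13.1200] v=[0.0000 -1.2000 1.2000]
Step 2: x=[5.9976 10.6544 13.3504] v=[-0.0240 -2.2560 2.3040]
Step 3: x=[5.9883 10.3504 13.6730] v=[-0.0926 -3.0403 3.2256]
Step 4: x=[5.9663 10.0048 14.0627] v=[-0.2202 -3.4561 3.8966]
Step 5: x=[5.9251 9.6600 14.4900] v=[-0.4125 -3.4483 4.2734]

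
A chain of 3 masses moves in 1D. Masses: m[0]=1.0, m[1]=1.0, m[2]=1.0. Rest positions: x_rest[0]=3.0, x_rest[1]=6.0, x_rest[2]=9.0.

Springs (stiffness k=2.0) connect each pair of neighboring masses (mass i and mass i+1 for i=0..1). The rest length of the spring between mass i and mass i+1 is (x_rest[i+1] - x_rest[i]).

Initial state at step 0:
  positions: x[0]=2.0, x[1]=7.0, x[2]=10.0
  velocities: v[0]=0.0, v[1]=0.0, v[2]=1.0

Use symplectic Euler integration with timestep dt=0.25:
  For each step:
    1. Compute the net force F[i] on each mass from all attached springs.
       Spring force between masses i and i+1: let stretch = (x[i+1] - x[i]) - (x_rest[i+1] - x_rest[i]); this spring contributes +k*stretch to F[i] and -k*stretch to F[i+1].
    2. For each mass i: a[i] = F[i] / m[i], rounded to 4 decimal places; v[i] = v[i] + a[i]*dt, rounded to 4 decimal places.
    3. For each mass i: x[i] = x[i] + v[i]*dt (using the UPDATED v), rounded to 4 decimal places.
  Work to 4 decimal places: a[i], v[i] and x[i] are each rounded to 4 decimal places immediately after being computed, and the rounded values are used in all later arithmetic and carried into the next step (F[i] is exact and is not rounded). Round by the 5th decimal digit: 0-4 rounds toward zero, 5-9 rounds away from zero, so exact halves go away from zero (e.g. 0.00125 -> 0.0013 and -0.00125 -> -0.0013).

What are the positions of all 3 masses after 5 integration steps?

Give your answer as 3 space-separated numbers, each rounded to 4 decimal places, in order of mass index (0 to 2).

Step 0: x=[2.0000 7.0000 10.0000] v=[0.0000 0.0000 1.0000]
Step 1: x=[2.2500 6.7500 10.2500] v=[1.0000 -1.0000 1.0000]
Step 2: x=[2.6875 6.3750 10.4375] v=[1.7500 -1.5000 0.7500]
Step 3: x=[3.2110 6.0469 10.4922] v=[2.0938 -1.3125 0.2188]
Step 4: x=[3.7140 5.9200 10.3662] v=[2.0118 -0.5078 -0.5039]
Step 5: x=[4.1177 6.0731 10.0595] v=[1.6148 0.6123 -1.2270]

Answer: 4.1177 6.0731 10.0595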